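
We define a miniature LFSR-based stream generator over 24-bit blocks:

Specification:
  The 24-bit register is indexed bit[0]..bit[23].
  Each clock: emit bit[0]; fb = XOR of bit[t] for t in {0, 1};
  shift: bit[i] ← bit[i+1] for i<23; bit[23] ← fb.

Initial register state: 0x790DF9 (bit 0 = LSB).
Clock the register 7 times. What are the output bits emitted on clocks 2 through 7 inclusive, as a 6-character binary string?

001111

reg_0 = 0x790DF9
clock 1: out=1, reg = 0xBC86FC
clock 2: out=0, reg = 0x5E437E
clock 3: out=0, reg = 0xAF21BF
clock 4: out=1, reg = 0x5790DF
clock 5: out=1, reg = 0x2BC86F
clock 6: out=1, reg = 0x15E437
clock 7: out=1, reg = 0x0AF21B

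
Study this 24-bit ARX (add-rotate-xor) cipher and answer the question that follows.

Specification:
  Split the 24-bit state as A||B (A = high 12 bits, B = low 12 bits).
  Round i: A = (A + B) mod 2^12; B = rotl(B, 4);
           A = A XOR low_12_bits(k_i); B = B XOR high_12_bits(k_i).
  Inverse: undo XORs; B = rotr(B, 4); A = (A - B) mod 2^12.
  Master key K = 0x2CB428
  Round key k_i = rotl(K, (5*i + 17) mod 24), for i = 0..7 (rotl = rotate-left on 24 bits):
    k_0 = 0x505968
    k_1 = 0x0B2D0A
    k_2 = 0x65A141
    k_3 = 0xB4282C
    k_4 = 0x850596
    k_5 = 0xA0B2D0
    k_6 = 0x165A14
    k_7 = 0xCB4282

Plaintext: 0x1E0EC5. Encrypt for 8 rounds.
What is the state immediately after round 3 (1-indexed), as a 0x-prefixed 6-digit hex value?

s_0 = plaintext = 0x1E0EC5
s_1 = Round(s_0, k_0) = 0x9CD95B
s_2 = Round(s_1, k_1) = 0xE2250B
s_3 = Round(s_2, k_2) = 0x26C6EF
s_4 = Round(s_3, k_3) = 0x1775B4
s_5 = Round(s_4, k_4) = 0x2BD315
s_6 = Round(s_5, k_5) = 0x702B58
s_7 = Round(s_6, k_6) = 0x84E4EE
s_8 = Round(s_7, k_7) = 0xFBE250

0x26C6EF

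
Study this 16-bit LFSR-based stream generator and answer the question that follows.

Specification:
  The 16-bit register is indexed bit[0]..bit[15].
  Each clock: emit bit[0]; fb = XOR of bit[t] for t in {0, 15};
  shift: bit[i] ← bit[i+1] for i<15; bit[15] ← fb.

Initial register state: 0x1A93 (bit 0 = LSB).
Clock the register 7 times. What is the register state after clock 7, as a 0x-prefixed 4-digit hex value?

reg_0 = 0x1A93
clock 1: out=1, reg = 0x8D49
clock 2: out=1, reg = 0x46A4
clock 3: out=0, reg = 0x2352
clock 4: out=0, reg = 0x11A9
clock 5: out=1, reg = 0x88D4
clock 6: out=0, reg = 0xC46A
clock 7: out=0, reg = 0xE235

0xE235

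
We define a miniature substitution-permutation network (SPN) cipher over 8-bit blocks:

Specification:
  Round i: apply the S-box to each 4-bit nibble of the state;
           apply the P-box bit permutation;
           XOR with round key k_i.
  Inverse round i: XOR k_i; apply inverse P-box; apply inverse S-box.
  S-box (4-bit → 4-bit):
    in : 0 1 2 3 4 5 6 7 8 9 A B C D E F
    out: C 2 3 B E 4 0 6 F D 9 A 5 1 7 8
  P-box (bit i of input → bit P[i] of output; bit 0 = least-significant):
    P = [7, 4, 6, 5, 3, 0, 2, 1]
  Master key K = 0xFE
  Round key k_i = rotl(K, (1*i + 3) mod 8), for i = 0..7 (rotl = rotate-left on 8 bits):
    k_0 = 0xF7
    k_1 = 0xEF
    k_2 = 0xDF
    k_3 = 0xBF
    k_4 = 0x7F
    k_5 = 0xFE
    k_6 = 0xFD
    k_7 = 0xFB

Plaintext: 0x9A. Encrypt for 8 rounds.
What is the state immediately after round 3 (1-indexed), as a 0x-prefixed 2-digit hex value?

0xE9

s_0 = plaintext = 0x9A
s_1 = Round(s_0, k_0) = 0x59
s_2 = Round(s_1, k_1) = 0x0B
s_3 = Round(s_2, k_2) = 0xE9
s_4 = Round(s_3, k_3) = 0x52
s_5 = Round(s_4, k_4) = 0xEB
s_6 = Round(s_5, k_5) = 0xC3
s_7 = Round(s_6, k_6) = 0x41
s_8 = Round(s_7, k_7) = 0xEC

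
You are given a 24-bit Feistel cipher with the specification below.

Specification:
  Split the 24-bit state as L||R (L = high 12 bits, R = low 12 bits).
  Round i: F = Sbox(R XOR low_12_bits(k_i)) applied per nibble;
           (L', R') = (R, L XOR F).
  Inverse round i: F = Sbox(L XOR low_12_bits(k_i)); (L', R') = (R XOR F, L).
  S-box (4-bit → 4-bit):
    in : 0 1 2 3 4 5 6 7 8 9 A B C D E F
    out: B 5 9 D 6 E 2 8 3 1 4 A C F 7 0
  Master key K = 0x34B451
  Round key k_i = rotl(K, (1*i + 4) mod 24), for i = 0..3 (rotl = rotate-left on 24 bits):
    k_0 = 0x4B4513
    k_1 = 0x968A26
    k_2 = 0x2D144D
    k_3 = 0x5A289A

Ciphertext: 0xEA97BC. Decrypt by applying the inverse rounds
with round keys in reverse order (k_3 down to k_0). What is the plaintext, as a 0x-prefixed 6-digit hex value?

0x5A503C

s_0 = ciphertext = 0xEA97BC
s_1 = InvRound(s_0, k_3) = 0x561EA9
s_2 = InvRound(s_1, k_2) = 0xB35561
s_3 = InvRound(s_2, k_1) = 0x03CB35
s_4 = InvRound(s_3, k_0) = 0x5A503C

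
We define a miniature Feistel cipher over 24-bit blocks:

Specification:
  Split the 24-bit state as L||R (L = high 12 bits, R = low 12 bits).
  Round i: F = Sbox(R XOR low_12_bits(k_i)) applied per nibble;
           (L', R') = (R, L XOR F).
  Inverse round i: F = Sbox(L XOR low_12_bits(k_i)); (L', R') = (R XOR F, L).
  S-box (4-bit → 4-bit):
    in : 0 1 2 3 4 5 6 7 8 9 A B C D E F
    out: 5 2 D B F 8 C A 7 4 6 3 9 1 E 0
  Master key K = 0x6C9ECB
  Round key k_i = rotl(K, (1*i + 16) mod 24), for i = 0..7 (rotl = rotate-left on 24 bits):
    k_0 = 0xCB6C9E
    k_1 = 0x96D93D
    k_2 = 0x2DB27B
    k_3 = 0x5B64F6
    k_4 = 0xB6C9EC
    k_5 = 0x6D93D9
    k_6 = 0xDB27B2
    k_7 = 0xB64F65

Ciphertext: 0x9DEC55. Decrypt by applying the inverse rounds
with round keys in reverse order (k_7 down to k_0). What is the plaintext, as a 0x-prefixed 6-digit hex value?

s_0 = ciphertext = 0x9DEC55
s_1 = InvRound(s_0, k_7) = 0x0669DE
s_2 = InvRound(s_1, k_6) = 0x3C1066
s_3 = InvRound(s_2, k_5) = 0x5413C1
s_4 = InvRound(s_3, k_4) = 0xAA0541
s_5 = InvRound(s_4, k_3) = 0xBCDAA0
s_6 = InvRound(s_5, k_2) = 0xE9CBCD
s_7 = InvRound(s_6, k_1) = 0x1AFE9C
s_8 = InvRound(s_7, k_0) = 0xF2E1AF

0xF2E1AF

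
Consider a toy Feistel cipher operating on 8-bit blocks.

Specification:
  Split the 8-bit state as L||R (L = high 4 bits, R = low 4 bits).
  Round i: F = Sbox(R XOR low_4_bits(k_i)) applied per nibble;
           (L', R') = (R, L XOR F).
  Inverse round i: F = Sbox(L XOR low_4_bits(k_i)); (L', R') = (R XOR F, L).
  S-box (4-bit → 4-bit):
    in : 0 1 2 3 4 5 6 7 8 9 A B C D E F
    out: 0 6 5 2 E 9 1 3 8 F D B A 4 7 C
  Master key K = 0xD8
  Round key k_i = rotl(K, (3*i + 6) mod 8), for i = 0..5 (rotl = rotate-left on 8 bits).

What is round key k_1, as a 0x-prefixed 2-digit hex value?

K = 0xD8
k_0 = rotl(K, (3*0+6) mod 8) = rotl(K, 6) = 0x36
k_1 = rotl(K, (3*1+6) mod 8) = rotl(K, 1) = 0xB1

0xB1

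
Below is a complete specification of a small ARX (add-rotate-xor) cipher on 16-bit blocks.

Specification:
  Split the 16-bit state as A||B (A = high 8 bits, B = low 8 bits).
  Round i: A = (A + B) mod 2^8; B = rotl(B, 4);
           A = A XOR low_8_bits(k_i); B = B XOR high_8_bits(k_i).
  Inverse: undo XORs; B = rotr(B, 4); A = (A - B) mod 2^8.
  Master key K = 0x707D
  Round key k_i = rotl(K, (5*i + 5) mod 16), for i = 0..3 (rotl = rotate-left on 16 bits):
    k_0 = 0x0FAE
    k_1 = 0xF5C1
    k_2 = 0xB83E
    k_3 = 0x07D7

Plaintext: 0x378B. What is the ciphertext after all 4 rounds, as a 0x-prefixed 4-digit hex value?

0x4902

s_0 = plaintext = 0x378B
s_1 = Round(s_0, k_0) = 0x6CB7
s_2 = Round(s_1, k_1) = 0xE28E
s_3 = Round(s_2, k_2) = 0x4E50
s_4 = Round(s_3, k_3) = 0x4902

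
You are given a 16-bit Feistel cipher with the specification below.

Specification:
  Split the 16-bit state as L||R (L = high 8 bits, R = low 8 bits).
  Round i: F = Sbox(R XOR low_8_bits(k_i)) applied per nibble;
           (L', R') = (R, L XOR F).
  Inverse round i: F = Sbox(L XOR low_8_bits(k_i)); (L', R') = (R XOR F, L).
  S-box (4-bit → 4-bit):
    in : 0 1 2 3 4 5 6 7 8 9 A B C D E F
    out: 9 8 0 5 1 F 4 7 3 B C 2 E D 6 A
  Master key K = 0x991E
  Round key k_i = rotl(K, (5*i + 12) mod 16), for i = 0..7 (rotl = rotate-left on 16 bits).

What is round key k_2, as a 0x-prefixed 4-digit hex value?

K = 0x991E
k_0 = rotl(K, (5*0+12) mod 16) = rotl(K, 12) = 0xE991
k_1 = rotl(K, (5*1+12) mod 16) = rotl(K, 1) = 0x323D
k_2 = rotl(K, (5*2+12) mod 16) = rotl(K, 6) = 0x47A6

0x47A6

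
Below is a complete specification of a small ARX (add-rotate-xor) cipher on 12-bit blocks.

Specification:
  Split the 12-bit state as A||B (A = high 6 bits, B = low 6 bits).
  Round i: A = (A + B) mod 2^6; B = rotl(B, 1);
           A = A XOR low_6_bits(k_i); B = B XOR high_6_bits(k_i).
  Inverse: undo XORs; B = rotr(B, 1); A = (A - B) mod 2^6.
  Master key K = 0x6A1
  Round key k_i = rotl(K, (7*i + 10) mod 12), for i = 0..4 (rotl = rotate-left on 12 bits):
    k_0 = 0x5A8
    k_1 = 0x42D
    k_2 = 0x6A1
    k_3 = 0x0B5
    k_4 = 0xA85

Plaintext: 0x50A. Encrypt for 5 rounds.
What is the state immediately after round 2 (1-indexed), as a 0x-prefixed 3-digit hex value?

0x554

s_0 = plaintext = 0x50A
s_1 = Round(s_0, k_0) = 0xD82
s_2 = Round(s_1, k_1) = 0x554
s_3 = Round(s_2, k_2) = 0x232
s_4 = Round(s_3, k_3) = 0x3E7
s_5 = Round(s_4, k_4) = 0xCE5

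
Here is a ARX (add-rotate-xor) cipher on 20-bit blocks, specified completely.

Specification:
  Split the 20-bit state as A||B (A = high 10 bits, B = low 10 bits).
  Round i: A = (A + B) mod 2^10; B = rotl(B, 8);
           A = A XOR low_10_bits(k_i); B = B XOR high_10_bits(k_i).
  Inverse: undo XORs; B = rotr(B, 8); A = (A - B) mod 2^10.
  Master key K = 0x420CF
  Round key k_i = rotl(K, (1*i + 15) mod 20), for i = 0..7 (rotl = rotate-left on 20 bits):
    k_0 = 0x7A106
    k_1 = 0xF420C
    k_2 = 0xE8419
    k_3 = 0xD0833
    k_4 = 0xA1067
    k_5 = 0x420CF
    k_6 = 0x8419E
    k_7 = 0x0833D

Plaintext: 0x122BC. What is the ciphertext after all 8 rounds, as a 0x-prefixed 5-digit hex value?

0x06974

s_0 = plaintext = 0x122BC
s_1 = Round(s_0, k_0) = 0x80947
s_2 = Round(s_1, k_1) = 0x51481
s_3 = Round(s_2, k_2) = 0x77E81
s_4 = Round(s_3, k_3) = 0x14EE2
s_5 = Round(s_4, k_4) = 0xD483C
s_6 = Round(s_5, k_5) = 0xD0507
s_7 = Round(s_6, k_6) = 0x75951
s_8 = Round(s_7, k_7) = 0x06974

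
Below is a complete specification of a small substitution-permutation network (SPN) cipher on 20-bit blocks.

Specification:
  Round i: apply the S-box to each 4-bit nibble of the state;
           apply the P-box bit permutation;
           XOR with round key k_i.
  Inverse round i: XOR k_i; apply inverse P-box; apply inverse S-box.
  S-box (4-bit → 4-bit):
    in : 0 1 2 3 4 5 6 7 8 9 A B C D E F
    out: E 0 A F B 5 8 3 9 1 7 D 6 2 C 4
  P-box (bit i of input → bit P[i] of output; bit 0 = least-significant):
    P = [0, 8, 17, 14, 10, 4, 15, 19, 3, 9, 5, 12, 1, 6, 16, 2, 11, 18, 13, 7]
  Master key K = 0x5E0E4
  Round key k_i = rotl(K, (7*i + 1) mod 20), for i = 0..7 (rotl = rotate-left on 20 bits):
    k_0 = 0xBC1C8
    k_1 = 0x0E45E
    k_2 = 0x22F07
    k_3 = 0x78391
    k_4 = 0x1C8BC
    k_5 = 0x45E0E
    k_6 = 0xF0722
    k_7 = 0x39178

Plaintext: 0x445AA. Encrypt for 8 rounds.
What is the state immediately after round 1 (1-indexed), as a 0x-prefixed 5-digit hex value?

s_0 = plaintext = 0x445AA
s_1 = Round(s_0, k_0) = 0xD4C37
s_2 = Round(s_1, k_1) = 0xC6329
s_3 = Round(s_2, k_2) = 0xE1D3A
s_4 = Round(s_3, k_3) = 0xD2400
s_5 = Round(s_4, k_4) = 0xF1BE0
s_6 = Round(s_5, k_5) = 0xEAF26
s_7 = Round(s_6, k_6) = 0x667D0
s_8 = Round(s_7, k_7) = 0x1D2E4

0xD4C37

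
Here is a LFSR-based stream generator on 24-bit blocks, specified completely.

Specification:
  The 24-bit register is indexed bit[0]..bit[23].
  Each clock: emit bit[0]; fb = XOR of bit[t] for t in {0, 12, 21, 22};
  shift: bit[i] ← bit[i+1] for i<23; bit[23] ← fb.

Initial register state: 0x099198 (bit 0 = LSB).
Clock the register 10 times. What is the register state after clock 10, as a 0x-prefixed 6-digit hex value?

reg_0 = 0x099198
clock 1: out=0, reg = 0x84C8CC
clock 2: out=0, reg = 0x426466
clock 3: out=0, reg = 0xA13233
clock 4: out=1, reg = 0xD09919
clock 5: out=1, reg = 0xE84C8C
clock 6: out=0, reg = 0x742646
clock 7: out=0, reg = 0x3A1323
clock 8: out=1, reg = 0x9D0991
clock 9: out=1, reg = 0xCE84C8
clock 10: out=0, reg = 0xE74264

0xE74264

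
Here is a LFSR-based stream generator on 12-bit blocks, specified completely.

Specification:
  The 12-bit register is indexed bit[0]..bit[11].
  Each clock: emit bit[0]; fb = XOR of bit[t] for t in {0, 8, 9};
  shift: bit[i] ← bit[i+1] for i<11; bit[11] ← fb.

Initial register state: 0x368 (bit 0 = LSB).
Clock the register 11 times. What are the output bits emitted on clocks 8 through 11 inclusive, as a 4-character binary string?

0110

reg_0 = 0x368
clock 1: out=0, reg = 0x1B4
clock 2: out=0, reg = 0x8DA
clock 3: out=0, reg = 0x46D
clock 4: out=1, reg = 0xA36
clock 5: out=0, reg = 0xD1B
clock 6: out=1, reg = 0x68D
clock 7: out=1, reg = 0x346
clock 8: out=0, reg = 0x1A3
clock 9: out=1, reg = 0x0D1
clock 10: out=1, reg = 0x868
clock 11: out=0, reg = 0x434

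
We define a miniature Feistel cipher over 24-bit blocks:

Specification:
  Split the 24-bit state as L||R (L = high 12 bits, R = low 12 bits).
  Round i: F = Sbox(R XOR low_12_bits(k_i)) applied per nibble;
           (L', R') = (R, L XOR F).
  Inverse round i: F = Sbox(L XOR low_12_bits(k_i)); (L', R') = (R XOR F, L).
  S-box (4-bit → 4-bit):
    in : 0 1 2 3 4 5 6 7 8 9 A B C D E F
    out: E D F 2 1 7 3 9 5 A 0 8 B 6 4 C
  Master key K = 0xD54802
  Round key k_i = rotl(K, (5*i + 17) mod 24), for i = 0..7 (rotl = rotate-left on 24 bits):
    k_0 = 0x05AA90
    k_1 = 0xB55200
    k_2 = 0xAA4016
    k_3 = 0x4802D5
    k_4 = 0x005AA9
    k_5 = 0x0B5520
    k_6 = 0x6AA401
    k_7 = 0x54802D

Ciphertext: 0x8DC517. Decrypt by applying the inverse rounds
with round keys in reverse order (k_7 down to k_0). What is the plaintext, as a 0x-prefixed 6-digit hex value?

0xFFEAC2

s_0 = ciphertext = 0x8DC517
s_1 = InvRound(s_0, k_7) = 0x0DA8DC
s_2 = InvRound(s_1, k_6) = 0x9B40DA
s_3 = InvRound(s_2, k_5) = 0xB7B9B4
s_4 = InvRound(s_3, k_4) = 0x4DBB7B
s_5 = InvRound(s_4, k_3) = 0x89F4DB
s_6 = InvRound(s_5, k_2) = 0x18189F
s_7 = InvRound(s_6, k_1) = 0xAC2181
s_8 = InvRound(s_7, k_0) = 0xFFEAC2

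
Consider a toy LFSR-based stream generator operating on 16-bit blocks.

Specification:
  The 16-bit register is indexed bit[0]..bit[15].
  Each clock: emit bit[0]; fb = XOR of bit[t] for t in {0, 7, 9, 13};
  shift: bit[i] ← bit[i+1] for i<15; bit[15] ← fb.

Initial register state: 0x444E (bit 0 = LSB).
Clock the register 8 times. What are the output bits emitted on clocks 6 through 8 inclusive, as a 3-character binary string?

010

reg_0 = 0x444E
clock 1: out=0, reg = 0x2227
clock 2: out=1, reg = 0x9113
clock 3: out=1, reg = 0xC889
clock 4: out=1, reg = 0x6444
clock 5: out=0, reg = 0xB222
clock 6: out=0, reg = 0x5911
clock 7: out=1, reg = 0xAC88
clock 8: out=0, reg = 0x5644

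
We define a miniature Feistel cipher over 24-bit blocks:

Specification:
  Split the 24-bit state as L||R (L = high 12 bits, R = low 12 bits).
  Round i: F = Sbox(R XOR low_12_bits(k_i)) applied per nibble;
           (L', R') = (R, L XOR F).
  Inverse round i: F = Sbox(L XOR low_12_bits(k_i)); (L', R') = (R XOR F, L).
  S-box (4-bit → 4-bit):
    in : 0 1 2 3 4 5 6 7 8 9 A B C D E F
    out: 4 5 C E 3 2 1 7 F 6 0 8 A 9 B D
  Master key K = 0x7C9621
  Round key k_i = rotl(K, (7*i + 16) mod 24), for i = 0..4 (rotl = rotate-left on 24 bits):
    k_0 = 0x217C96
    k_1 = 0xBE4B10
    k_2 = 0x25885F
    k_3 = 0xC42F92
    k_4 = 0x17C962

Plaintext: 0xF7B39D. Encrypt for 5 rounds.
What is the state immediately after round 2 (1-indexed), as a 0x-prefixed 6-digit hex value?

s_0 = plaintext = 0xF7B39D
s_1 = Round(s_0, k_0) = 0x39D233
s_2 = Round(s_1, k_1) = 0x233553
s_3 = Round(s_2, k_2) = 0x553B79
s_4 = Round(s_3, k_3) = 0xB796EB
s_5 = Round(s_4, k_4) = 0x6EB68F

0x233553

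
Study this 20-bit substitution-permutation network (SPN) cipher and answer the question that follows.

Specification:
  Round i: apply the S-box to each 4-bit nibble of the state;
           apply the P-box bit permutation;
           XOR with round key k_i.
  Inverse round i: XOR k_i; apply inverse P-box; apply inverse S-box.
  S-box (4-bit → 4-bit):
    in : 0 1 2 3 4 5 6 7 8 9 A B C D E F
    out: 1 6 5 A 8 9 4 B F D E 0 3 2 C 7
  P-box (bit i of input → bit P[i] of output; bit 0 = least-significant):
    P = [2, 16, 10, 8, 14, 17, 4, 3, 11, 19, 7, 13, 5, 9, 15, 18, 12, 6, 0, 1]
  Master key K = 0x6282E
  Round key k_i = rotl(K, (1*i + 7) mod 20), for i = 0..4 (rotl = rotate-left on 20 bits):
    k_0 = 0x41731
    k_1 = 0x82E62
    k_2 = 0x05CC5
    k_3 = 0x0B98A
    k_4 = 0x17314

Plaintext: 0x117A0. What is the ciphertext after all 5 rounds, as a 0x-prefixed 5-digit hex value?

0xCAF0B

s_0 = plaintext = 0x117A0
s_1 = Round(s_0, k_0) = 0xEBD6C
s_2 = Round(s_1, k_1) = 0x12E75
s_3 = Round(s_2, k_2) = 0x2BD28
s_4 = Round(s_3, k_3) = 0x9EC9F
s_5 = Round(s_4, k_4) = 0xCAF0B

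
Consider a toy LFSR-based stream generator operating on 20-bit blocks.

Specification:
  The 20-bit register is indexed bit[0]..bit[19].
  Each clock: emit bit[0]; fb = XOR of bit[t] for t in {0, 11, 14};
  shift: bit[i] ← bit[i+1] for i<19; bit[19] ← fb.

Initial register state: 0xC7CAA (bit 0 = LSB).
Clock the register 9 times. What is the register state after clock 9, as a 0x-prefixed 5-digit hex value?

0x0A63E

reg_0 = 0xC7CAA
clock 1: out=0, reg = 0x63E55
clock 2: out=1, reg = 0x31F2A
clock 3: out=0, reg = 0x98F95
clock 4: out=1, reg = 0x4C7CA
clock 5: out=0, reg = 0xA63E5
clock 6: out=1, reg = 0x531F2
clock 7: out=0, reg = 0x298F9
clock 8: out=1, reg = 0x14C7C
clock 9: out=0, reg = 0x0A63E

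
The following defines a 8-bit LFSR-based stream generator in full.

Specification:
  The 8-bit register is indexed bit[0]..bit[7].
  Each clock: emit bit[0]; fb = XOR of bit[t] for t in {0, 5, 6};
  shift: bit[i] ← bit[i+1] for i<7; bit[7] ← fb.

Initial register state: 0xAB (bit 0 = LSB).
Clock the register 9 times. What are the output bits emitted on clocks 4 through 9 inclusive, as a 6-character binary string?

reg_0 = 0xAB
clock 1: out=1, reg = 0x55
clock 2: out=1, reg = 0x2A
clock 3: out=0, reg = 0x95
clock 4: out=1, reg = 0xCA
clock 5: out=0, reg = 0xE5
clock 6: out=1, reg = 0xF2
clock 7: out=0, reg = 0x79
clock 8: out=1, reg = 0xBC
clock 9: out=0, reg = 0xDE

101010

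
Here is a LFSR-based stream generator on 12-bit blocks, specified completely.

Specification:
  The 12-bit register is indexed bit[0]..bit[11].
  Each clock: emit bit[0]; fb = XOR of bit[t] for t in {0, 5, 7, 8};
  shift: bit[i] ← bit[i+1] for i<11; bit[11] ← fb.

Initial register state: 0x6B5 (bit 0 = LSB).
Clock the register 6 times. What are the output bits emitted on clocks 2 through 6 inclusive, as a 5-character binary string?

reg_0 = 0x6B5
clock 1: out=1, reg = 0xB5A
clock 2: out=0, reg = 0xDAD
clock 3: out=1, reg = 0x6D6
clock 4: out=0, reg = 0xB6B
clock 5: out=1, reg = 0xDB5
clock 6: out=1, reg = 0x6DA

01011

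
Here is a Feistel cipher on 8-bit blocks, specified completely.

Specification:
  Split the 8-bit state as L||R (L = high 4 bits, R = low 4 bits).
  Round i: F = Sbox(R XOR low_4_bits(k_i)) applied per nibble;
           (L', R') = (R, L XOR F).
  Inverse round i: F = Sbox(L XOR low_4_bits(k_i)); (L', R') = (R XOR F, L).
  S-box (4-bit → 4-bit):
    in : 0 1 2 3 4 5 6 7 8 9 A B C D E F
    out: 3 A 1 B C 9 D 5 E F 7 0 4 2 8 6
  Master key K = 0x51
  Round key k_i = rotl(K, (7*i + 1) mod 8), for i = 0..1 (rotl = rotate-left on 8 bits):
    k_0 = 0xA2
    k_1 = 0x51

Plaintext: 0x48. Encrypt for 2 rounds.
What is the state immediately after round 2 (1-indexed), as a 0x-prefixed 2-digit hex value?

0x39

s_0 = plaintext = 0x48
s_1 = Round(s_0, k_0) = 0x83
s_2 = Round(s_1, k_1) = 0x39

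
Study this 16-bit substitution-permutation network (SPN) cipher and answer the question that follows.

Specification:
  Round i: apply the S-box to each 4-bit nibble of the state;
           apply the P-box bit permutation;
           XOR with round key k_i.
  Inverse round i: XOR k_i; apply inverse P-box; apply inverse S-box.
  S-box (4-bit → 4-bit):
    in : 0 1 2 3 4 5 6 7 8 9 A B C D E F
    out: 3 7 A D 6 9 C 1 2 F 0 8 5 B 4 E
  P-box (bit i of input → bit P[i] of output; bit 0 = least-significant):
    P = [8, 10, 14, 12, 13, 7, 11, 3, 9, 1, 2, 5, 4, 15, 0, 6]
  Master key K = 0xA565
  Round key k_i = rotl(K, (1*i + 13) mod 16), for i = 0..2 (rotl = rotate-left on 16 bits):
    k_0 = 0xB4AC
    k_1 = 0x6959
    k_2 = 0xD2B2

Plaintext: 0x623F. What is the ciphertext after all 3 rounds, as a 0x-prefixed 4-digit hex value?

s_0 = plaintext = 0x623F
s_1 = Round(s_0, k_0) = 0xC8C7
s_2 = Round(s_1, k_1) = 0x404A
s_3 = Round(s_2, k_2) = 0x5831

0x5831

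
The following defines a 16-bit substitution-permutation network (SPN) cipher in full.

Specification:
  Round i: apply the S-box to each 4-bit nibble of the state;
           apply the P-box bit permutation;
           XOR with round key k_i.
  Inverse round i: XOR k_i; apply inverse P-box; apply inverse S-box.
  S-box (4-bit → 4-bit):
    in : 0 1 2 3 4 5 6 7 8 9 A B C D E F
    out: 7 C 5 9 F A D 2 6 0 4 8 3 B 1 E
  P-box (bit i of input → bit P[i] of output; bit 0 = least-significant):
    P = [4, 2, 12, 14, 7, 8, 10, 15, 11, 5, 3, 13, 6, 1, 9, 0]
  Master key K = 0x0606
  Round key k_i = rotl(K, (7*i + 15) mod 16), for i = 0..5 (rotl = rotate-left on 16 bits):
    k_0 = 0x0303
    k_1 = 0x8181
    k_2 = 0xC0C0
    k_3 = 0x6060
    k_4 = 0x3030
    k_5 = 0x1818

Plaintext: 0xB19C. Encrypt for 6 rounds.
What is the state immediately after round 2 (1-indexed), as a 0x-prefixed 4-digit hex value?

s_0 = plaintext = 0xB19C
s_1 = Round(s_0, k_0) = 0x231E
s_2 = Round(s_1, k_1) = 0x2FD1
s_3 = Round(s_2, k_2) = 0x3328
s_4 = Round(s_3, k_3) = 0x5CA5
s_5 = Round(s_4, k_4) = 0x7C17
s_6 = Round(s_5, k_5) = 0x943E

0x2FD1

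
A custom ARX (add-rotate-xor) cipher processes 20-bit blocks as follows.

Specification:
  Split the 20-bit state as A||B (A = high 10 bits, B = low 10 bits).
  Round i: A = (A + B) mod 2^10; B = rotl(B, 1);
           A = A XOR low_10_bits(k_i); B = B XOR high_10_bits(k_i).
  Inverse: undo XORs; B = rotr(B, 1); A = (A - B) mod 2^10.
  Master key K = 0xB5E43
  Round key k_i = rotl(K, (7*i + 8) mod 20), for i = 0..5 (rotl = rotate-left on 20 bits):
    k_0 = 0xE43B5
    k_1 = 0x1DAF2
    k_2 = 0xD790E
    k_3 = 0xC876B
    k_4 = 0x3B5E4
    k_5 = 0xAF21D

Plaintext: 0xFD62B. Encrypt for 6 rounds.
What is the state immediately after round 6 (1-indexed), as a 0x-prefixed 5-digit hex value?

0x5AE88

s_0 = plaintext = 0xFD62B
s_1 = Round(s_0, k_0) = 0x657C7
s_2 = Round(s_1, k_1) = 0xEBBF9
s_3 = Round(s_2, k_2) = 0xAA4AD
s_4 = Round(s_3, k_3) = 0x0F67B
s_5 = Round(s_4, k_4) = 0xD701A
s_6 = Round(s_5, k_5) = 0x5AE88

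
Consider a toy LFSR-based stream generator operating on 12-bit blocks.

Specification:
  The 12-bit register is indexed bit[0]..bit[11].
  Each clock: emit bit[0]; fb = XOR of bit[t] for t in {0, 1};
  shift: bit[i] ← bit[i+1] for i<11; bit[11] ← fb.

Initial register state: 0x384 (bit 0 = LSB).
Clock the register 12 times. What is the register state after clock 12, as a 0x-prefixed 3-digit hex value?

reg_0 = 0x384
clock 1: out=0, reg = 0x1C2
clock 2: out=0, reg = 0x8E1
clock 3: out=1, reg = 0xC70
clock 4: out=0, reg = 0x638
clock 5: out=0, reg = 0x31C
clock 6: out=0, reg = 0x18E
clock 7: out=0, reg = 0x8C7
clock 8: out=1, reg = 0x463
clock 9: out=1, reg = 0x231
clock 10: out=1, reg = 0x918
clock 11: out=0, reg = 0x48C
clock 12: out=0, reg = 0x246

0x246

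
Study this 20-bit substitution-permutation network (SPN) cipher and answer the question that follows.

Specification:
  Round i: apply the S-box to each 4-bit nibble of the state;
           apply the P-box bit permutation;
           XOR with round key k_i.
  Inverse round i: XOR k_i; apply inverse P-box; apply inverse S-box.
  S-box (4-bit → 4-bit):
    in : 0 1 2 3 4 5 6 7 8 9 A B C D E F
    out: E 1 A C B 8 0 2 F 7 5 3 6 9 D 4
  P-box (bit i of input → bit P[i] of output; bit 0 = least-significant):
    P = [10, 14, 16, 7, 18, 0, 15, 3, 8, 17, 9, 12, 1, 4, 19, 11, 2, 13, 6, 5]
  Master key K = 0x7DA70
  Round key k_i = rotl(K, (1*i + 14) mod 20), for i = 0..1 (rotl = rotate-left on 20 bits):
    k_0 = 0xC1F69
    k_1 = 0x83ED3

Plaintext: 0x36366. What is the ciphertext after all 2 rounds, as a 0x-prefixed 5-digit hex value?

s_0 = plaintext = 0x36366
s_1 = Round(s_0, k_0) = 0xC0D09
s_2 = Round(s_1, k_1) = 0x1C38A

0x1C38A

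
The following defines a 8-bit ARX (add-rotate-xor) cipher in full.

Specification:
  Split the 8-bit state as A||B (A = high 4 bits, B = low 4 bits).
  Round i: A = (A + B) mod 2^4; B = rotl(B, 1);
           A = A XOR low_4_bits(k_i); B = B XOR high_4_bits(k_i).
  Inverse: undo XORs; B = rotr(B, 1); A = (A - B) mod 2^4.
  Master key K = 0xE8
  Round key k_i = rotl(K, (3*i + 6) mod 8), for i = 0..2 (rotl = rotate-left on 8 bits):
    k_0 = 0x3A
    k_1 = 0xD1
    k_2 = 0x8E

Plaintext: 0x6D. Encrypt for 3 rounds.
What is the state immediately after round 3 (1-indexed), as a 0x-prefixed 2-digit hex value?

0x21

s_0 = plaintext = 0x6D
s_1 = Round(s_0, k_0) = 0x98
s_2 = Round(s_1, k_1) = 0x0C
s_3 = Round(s_2, k_2) = 0x21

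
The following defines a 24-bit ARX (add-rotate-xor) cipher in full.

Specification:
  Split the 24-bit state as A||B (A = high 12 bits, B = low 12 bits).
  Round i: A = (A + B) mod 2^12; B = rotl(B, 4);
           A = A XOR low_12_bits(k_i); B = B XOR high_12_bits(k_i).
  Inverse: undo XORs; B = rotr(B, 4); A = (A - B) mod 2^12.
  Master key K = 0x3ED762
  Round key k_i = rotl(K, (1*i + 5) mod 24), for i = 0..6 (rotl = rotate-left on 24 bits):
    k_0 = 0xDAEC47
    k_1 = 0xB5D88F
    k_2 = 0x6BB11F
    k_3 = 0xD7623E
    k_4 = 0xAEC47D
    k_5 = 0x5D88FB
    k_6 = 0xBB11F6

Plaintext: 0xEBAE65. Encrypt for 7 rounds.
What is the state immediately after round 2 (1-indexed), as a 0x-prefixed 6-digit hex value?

0x5C7456

s_0 = plaintext = 0xEBAE65
s_1 = Round(s_0, k_0) = 0x158BF0
s_2 = Round(s_1, k_1) = 0x5C7456
s_3 = Round(s_2, k_2) = 0xB023DF
s_4 = Round(s_3, k_3) = 0xCDF085
s_5 = Round(s_4, k_4) = 0x9192BC
s_6 = Round(s_5, k_5) = 0x32EE1A
s_7 = Round(s_6, k_6) = 0x0BEA1F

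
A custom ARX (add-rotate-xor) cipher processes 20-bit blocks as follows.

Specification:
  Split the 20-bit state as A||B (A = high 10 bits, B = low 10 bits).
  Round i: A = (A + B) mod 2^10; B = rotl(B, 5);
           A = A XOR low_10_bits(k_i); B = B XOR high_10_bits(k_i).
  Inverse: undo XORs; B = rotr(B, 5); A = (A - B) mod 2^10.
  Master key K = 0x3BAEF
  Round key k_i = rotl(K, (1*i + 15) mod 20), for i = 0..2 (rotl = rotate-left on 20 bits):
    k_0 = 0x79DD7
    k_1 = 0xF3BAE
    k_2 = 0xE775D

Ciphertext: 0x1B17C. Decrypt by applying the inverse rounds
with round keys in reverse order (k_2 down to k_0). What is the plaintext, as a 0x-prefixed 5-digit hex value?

s_0 = ciphertext = 0x1B17C
s_1 = InvRound(s_0, k_2) = 0xBE837
s_2 = InvRound(s_1, k_1) = 0x8573F
s_3 = InvRound(s_2, k_0) = 0x2B316

0x2B316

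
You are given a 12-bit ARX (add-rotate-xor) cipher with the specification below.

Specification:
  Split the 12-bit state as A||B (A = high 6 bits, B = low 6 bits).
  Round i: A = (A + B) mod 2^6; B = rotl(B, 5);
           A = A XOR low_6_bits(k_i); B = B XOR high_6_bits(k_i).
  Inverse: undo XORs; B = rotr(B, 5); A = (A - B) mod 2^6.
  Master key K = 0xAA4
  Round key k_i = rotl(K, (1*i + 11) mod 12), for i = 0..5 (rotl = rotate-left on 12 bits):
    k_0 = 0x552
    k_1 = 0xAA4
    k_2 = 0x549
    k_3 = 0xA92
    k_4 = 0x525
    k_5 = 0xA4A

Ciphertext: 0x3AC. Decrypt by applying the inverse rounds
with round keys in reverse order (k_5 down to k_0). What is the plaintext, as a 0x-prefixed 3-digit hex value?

0x28F

s_0 = ciphertext = 0x3AC
s_1 = InvRound(s_0, k_5) = 0xE8A
s_2 = InvRound(s_1, k_4) = 0x8FC
s_3 = InvRound(s_2, k_3) = 0x16C
s_4 = InvRound(s_3, k_2) = 0x673
s_5 = InvRound(s_4, k_1) = 0x2F2
s_6 = InvRound(s_5, k_0) = 0x28F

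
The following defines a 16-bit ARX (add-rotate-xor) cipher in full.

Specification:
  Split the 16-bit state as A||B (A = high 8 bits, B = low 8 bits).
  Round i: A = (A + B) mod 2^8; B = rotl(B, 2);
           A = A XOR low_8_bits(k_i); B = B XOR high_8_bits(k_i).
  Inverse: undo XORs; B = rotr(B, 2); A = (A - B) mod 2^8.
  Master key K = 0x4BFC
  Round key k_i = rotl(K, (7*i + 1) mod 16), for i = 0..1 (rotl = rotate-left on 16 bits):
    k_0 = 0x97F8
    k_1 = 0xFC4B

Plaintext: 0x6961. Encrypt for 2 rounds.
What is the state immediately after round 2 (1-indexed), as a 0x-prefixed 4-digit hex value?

s_0 = plaintext = 0x6961
s_1 = Round(s_0, k_0) = 0x3212
s_2 = Round(s_1, k_1) = 0x0FB4

0x0FB4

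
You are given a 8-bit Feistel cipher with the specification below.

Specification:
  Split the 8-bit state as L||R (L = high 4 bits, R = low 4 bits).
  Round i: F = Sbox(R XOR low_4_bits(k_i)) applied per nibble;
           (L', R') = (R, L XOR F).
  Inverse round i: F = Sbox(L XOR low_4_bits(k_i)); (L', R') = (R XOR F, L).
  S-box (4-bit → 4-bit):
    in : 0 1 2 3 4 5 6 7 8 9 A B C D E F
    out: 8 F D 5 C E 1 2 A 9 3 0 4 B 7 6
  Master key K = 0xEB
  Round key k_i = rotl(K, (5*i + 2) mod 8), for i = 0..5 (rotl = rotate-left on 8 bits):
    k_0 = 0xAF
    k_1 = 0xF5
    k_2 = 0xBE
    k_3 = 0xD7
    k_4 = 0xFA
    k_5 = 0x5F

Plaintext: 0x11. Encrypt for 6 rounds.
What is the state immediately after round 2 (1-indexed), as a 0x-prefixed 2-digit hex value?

0x64

s_0 = plaintext = 0x11
s_1 = Round(s_0, k_0) = 0x16
s_2 = Round(s_1, k_1) = 0x64
s_3 = Round(s_2, k_2) = 0x45
s_4 = Round(s_3, k_3) = 0x59
s_5 = Round(s_4, k_4) = 0x90
s_6 = Round(s_5, k_5) = 0x0F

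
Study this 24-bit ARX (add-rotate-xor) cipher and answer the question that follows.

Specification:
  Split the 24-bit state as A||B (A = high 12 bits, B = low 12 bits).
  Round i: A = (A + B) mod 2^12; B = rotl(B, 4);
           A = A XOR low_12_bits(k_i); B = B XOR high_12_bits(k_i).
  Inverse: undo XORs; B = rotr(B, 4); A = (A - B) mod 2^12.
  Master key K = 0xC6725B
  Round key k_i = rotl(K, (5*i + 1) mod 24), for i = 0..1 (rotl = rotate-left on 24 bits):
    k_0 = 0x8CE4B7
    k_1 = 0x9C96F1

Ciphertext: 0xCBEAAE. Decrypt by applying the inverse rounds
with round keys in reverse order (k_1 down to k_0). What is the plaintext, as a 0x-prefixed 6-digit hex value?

0xEAF8FF

s_0 = ciphertext = 0xCBEAAE
s_1 = InvRound(s_0, k_1) = 0x319736
s_2 = InvRound(s_1, k_0) = 0xEAF8FF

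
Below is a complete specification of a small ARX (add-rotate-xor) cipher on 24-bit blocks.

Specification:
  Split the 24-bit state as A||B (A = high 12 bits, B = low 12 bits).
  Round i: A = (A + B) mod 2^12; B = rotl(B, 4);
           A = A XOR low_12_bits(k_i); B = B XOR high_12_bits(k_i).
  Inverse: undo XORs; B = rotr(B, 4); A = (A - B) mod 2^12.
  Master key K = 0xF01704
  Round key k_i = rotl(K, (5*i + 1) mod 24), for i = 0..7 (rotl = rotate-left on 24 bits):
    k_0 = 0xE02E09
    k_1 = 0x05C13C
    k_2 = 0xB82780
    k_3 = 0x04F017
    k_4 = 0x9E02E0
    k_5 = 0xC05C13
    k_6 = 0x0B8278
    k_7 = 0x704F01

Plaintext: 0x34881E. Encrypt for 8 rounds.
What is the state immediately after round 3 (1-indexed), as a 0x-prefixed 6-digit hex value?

0x4D84BC

s_0 = plaintext = 0x34881E
s_1 = Round(s_0, k_0) = 0x56FFEA
s_2 = Round(s_1, k_1) = 0x465EF3
s_3 = Round(s_2, k_2) = 0x4D84BC
s_4 = Round(s_3, k_3) = 0x983B8B
s_5 = Round(s_4, k_4) = 0x7EE15B
s_6 = Round(s_5, k_5) = 0x55A9B4
s_7 = Round(s_6, k_6) = 0xD76BF1
s_8 = Round(s_7, k_7) = 0x66681F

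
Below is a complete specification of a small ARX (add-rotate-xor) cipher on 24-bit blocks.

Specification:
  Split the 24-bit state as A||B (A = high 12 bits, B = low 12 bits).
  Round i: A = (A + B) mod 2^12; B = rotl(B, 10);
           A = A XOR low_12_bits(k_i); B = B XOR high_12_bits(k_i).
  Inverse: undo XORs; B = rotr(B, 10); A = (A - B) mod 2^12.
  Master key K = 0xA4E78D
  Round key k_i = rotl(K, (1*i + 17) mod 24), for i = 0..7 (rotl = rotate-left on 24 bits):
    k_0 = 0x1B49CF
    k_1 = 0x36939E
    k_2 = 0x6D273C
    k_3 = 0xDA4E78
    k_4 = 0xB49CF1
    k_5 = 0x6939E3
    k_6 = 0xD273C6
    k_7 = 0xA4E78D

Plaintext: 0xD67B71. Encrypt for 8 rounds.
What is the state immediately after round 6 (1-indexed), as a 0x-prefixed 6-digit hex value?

0xA0CB32

s_0 = plaintext = 0xD67B71
s_1 = Round(s_0, k_0) = 0x117768
s_2 = Round(s_1, k_1) = 0xBE12B3
s_3 = Round(s_2, k_2) = 0x9A8A7E
s_4 = Round(s_3, k_3) = 0xA5E73B
s_5 = Round(s_4, k_4) = 0xD68687
s_6 = Round(s_5, k_5) = 0xA0CB32
s_7 = Round(s_6, k_6) = 0x6F87EB
s_8 = Round(s_7, k_7) = 0x96E7B4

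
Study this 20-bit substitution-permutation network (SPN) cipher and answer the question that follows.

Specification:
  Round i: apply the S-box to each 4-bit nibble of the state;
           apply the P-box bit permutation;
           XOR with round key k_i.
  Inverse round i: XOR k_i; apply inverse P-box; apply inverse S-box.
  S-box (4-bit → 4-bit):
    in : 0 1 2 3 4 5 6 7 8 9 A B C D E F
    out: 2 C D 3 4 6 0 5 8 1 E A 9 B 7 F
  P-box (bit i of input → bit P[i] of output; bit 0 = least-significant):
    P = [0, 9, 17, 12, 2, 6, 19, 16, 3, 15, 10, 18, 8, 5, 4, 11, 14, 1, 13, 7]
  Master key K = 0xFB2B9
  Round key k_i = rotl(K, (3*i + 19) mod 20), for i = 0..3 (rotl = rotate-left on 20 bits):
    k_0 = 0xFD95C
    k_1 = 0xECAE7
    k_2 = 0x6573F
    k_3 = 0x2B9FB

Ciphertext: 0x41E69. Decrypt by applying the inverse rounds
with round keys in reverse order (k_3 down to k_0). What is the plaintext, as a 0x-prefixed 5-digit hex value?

s_0 = ciphertext = 0x41E69
s_1 = InvRound(s_0, k_3) = 0xA7A65
s_2 = InvRound(s_1, k_2) = 0x52256
s_3 = InvRound(s_2, k_1) = 0x2A017
s_4 = InvRound(s_3, k_0) = 0xECCAC

0xECCAC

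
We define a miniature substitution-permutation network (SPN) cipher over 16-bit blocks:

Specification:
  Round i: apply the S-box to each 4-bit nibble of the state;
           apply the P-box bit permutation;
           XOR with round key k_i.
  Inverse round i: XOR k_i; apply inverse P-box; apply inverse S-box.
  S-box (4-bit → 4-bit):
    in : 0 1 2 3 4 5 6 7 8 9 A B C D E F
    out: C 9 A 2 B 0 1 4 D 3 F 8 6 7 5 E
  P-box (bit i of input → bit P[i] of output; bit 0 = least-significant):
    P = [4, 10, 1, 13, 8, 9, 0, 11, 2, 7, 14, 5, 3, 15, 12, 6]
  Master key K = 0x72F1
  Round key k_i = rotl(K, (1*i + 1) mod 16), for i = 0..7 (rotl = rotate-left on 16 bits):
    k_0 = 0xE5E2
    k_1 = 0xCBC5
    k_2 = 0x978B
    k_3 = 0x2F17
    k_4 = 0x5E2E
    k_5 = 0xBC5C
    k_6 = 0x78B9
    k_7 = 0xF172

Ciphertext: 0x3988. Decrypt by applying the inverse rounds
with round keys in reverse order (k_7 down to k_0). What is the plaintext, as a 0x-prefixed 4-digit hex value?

0x43FC

s_0 = ciphertext = 0x3988
s_1 = InvRound(s_0, k_7) = 0x4FBE
s_2 = InvRound(s_1, k_6) = 0x76DF
s_3 = InvRound(s_2, k_5) = 0x3CF7
s_4 = InvRound(s_3, k_4) = 0x1CC1
s_5 = InvRound(s_4, k_3) = 0x0998
s_6 = InvRound(s_5, k_2) = 0xC5FD
s_7 = InvRound(s_6, k_1) = 0x6B29
s_8 = InvRound(s_7, k_0) = 0x43FC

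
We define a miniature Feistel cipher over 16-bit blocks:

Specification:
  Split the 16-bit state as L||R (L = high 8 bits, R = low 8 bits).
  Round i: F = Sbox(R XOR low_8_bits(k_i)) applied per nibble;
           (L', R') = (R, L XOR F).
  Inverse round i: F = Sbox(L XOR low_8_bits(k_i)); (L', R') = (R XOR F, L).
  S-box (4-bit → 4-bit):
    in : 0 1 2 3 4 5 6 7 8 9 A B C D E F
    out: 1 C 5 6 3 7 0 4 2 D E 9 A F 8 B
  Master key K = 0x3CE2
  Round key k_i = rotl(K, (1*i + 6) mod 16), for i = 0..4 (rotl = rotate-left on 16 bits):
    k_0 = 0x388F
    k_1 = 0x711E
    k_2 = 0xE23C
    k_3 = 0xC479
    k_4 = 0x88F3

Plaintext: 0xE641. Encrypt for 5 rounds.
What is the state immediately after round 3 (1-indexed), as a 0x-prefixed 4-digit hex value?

0x3054

s_0 = plaintext = 0xE641
s_1 = Round(s_0, k_0) = 0x414E
s_2 = Round(s_1, k_1) = 0x4E30
s_3 = Round(s_2, k_2) = 0x3054
s_4 = Round(s_3, k_3) = 0x546F
s_5 = Round(s_4, k_4) = 0x6F8E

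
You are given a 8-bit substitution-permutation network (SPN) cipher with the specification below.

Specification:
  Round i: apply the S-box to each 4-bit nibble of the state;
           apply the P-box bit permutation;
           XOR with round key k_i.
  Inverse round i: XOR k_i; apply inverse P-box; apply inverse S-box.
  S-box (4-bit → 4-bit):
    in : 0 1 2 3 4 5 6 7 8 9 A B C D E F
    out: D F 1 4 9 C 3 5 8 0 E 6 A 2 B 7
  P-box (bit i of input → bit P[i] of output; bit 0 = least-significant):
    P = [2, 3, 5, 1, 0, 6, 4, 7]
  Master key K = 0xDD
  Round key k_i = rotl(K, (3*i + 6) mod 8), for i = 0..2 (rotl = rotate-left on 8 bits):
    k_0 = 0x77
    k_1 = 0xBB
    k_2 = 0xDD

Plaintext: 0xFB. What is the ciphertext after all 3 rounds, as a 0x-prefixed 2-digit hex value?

0xDA

s_0 = plaintext = 0xFB
s_1 = Round(s_0, k_0) = 0x0E
s_2 = Round(s_1, k_1) = 0x24
s_3 = Round(s_2, k_2) = 0xDA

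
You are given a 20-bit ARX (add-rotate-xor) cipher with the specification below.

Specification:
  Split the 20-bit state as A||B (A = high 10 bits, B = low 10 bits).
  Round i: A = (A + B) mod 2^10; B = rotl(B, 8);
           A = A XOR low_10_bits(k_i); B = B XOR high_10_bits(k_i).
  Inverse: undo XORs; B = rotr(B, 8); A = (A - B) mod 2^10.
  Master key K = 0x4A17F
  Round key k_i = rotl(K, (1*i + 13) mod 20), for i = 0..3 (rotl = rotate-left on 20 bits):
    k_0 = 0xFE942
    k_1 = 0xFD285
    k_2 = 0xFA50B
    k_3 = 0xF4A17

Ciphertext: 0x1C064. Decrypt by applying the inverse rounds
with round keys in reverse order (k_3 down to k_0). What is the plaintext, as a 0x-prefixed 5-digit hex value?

0xB3C37

s_0 = ciphertext = 0x1C064
s_1 = InvRound(s_0, k_3) = 0xE32DB
s_2 = InvRound(s_1, k_2) = 0x6F8C9
s_3 = InvRound(s_2, k_1) = 0x910F7
s_4 = InvRound(s_3, k_0) = 0xB3C37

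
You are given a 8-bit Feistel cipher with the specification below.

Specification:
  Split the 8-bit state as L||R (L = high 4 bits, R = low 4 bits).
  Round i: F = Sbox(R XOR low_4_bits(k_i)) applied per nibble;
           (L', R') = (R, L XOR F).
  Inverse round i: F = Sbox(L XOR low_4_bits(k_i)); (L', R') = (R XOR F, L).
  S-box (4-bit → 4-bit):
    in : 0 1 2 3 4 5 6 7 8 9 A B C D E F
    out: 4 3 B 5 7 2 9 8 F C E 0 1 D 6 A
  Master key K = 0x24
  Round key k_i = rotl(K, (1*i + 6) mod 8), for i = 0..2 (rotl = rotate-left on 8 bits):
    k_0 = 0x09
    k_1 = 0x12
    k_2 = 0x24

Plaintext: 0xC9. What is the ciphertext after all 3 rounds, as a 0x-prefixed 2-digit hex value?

s_0 = plaintext = 0xC9
s_1 = Round(s_0, k_0) = 0x98
s_2 = Round(s_1, k_1) = 0x87
s_3 = Round(s_2, k_2) = 0x7D

0x7D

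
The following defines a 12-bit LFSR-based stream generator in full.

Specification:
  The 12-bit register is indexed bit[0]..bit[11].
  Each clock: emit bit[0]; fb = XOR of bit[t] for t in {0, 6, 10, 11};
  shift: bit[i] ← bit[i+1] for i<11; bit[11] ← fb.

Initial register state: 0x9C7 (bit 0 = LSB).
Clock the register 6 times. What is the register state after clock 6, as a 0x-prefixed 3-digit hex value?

reg_0 = 0x9C7
clock 1: out=1, reg = 0xCE3
clock 2: out=1, reg = 0x671
clock 3: out=1, reg = 0xB38
clock 4: out=0, reg = 0xD9C
clock 5: out=0, reg = 0x6CE
clock 6: out=0, reg = 0x367

0x367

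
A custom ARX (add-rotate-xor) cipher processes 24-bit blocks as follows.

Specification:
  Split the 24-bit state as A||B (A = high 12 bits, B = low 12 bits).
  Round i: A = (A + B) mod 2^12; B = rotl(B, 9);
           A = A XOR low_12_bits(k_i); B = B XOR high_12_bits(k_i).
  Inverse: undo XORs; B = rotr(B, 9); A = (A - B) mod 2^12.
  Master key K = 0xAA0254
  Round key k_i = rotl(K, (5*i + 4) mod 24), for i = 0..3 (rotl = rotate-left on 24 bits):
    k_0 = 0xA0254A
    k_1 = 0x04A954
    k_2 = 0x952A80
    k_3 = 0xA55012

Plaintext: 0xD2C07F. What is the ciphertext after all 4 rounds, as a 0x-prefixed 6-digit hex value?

s_0 = plaintext = 0xD2C07F
s_1 = Round(s_0, k_0) = 0x8E140D
s_2 = Round(s_1, k_1) = 0x5BAACB
s_3 = Round(s_2, k_2) = 0xA05E0B
s_4 = Round(s_3, k_3) = 0x802D94

0x802D94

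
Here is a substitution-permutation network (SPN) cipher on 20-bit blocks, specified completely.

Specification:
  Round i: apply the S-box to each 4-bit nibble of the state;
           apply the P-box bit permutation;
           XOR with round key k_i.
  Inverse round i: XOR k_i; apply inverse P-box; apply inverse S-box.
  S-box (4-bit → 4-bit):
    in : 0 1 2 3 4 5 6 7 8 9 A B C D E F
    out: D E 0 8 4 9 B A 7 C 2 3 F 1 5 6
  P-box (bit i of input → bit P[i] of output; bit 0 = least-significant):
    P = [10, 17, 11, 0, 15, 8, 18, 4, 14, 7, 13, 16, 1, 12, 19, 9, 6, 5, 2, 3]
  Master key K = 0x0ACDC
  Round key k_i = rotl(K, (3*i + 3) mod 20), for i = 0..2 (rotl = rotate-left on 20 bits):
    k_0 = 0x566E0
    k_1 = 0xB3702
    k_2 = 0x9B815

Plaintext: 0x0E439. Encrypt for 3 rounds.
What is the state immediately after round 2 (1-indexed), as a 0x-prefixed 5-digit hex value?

s_0 = plaintext = 0x0E439
s_1 = Round(s_0, k_0) = 0xD4EBF
s_2 = Round(s_1, k_1) = 0x1DE42
s_3 = Round(s_2, k_2) = 0xDD83B

0x1DE42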